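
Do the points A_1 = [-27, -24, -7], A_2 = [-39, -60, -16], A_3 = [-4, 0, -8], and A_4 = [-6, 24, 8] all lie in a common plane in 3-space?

The four points are coplanar iff the 3×3 determinant with rows A_1A_2, A_1A_3, A_1A_4 is zero.
Rows: (-12, -36, -9), (23, 24, -1), (21, 48, 15).
Expanding along the first row: (-12)(408) − (-36)(366) + (-9)(600) = 2880.
Nonzero ⇒ not coplanar.

No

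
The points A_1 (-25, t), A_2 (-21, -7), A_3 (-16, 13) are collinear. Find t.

Collinearity: (A_1 − A_2) must be parallel to (A_3 − A_2) = (5, 20).
Cross-multiplying the components: (t − (-7))·(5) = (-4)·(20).
Solving gives t = -23.

-23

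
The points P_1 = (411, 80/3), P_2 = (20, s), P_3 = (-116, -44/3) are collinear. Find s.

The three points are collinear iff det[P_1P_2; P_1P_3] = 0.
This determinant is linear in s: (527)s + (2108) = 0, so s = -4.

-4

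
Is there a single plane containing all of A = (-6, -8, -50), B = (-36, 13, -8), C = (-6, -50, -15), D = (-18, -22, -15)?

No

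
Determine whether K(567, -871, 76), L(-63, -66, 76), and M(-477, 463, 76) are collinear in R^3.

Yes

KL = (-630, 805, 0), KM = (-1044, 1334, 0).
KL × KM = (0, 0, 0).
The cross product vanishes, so the three points are collinear.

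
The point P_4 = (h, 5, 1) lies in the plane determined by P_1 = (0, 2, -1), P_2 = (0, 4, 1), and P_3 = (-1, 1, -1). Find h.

Coplanarity requires P_1P_2 · (P_1P_3 × P_1P_4) = 0.
P_1P_2 = (0, 2, 2), P_1P_3 = (-1, -1, 0); the triple product is linear in h with coefficient 2 and constant term -2.
Setting it to zero: h = 1.

1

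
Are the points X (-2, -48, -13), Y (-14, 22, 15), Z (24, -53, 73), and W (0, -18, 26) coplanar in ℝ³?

The four points are coplanar iff the 3×3 determinant with rows XY, XZ, XW is zero.
Rows: (-12, 70, 28), (26, -5, 86), (2, 30, 39).
Expanding along the first row: (-12)(-2775) − (70)(842) + (28)(790) = -3520.
Nonzero ⇒ not coplanar.

No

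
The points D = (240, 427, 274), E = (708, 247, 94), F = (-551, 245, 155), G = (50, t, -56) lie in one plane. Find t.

37

Normal to plane DEF: n = (-11340, 198072, -227556); plane equation n·P = 19504800.
Requiring n·G = 19504800: (198072)t + (12176136) = 19504800.
So t = 37.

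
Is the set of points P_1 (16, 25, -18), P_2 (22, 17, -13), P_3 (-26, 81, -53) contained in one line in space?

Yes

P_1P_2 = (6, -8, 5), P_1P_3 = (-42, 56, -35).
P_1P_2 × P_1P_3 = (0, 0, 0).
The cross product vanishes, so the three points are collinear.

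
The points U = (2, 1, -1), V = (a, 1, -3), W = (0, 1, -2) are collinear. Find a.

-2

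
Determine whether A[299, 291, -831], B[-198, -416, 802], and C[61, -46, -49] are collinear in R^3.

AB = (-497, -707, 1633), AC = (-238, -337, 782).
AB × AC = (-2553, 0, -777).
The cross product is nonzero, so the points do not lie on one line.

No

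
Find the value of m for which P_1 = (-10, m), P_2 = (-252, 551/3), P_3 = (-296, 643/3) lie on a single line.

Collinearity: (P_1 − P_2) must be parallel to (P_3 − P_2) = (-44, 92/3).
Cross-multiplying the components: (m − 551/3)·(-44) = (242)·(92/3).
Solving gives m = 15.

15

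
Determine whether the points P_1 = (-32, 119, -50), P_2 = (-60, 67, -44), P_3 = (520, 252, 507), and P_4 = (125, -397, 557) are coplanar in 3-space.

No

With P_1 as base: P_1P_2 = (-28, -52, 6), P_1P_3 = (552, 133, 557), P_1P_4 = (157, -516, 607).
P_1P_3 × P_1P_4 = (368143, -247615, -305713).
P_1P_2 · (P_1P_3 × P_1P_4) = 733698.
Since 733698 ≠ 0, the four points are not coplanar.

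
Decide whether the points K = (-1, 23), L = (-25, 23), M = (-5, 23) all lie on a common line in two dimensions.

Yes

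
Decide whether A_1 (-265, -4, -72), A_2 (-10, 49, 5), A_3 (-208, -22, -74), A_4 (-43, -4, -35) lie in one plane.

The four points are coplanar iff the 3×3 determinant with rows A_1A_2, A_1A_3, A_1A_4 is zero.
Rows: (255, 53, 77), (57, -18, -2), (222, 0, 37).
Expanding along the first row: (255)(-666) − (53)(2553) + (77)(3996) = 2553.
Nonzero ⇒ not coplanar.

No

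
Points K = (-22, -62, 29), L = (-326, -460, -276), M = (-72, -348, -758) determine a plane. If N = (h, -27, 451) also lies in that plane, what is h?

-225/2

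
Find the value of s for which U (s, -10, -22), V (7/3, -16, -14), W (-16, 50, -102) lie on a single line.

2/3

Direction VW = (-55/3, 66, -88). From the y-coordinate of U, the parameter along the line is τ = (-10 − (-16))/66 = 1/11.
Then s = 7/3 + 1/11·(-55/3) = 2/3.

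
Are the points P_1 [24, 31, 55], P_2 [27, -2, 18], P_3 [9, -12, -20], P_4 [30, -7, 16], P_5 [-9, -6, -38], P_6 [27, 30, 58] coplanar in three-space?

Yes

The plane through P_1, P_2, P_3 has normal n = P_1P_2 × P_1P_3 = (884, 780, -624) and equation n·P = 11076.
Checking the remaining points: n·P_4 = 11076, n·P_5 = 11076, n·P_6 = 11076.
All equal 11076, so all 6 points lie in one plane.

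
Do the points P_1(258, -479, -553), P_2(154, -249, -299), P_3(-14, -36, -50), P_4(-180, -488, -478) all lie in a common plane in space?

Yes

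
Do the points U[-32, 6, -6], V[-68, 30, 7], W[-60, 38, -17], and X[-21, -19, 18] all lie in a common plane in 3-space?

The four points are coplanar iff the 3×3 determinant with rows UV, UW, UX is zero.
Rows: (-36, 24, 13), (-28, 32, -11), (11, -25, 24).
Expanding along the first row: (-36)(493) − (24)(-551) + (13)(348) = 0.
Zero determinant ⇒ coplanar.

Yes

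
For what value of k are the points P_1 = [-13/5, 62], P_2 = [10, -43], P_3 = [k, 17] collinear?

The three points are collinear iff det[P_1P_2; P_1P_3] = 0.
This determinant is linear in k: (105)k + (-294) = 0, so k = 14/5.

14/5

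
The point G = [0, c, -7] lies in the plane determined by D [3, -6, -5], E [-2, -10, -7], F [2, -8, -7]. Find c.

-9

A normal to the plane is n = DE × DF = (4, -8, 6).
G lies in the plane iff n · DG = 0.
This gives (-8)c + (-72) = 0, so c = -9.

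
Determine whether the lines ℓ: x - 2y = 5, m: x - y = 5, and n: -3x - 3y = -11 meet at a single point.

No

The three lines meet at one point iff the augmented coefficient matrix [aᵢ bᵢ cᵢ] has rank < 3, i.e. its determinant vanishes.
Here the determinant is 4.
Nonzero, so no common point exists.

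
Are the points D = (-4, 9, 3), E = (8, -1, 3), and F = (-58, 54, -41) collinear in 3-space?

No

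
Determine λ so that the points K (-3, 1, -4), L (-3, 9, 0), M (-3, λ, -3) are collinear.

3

Direction KL = (0, 8, 4). From the z-coordinate of M, the parameter along the line is τ = (-3 − (-4))/4 = 1/4.
Then λ = 1 + 1/4·(8) = 3.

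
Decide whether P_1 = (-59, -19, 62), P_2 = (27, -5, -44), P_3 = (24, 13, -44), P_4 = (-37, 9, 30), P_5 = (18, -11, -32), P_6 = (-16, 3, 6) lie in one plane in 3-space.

Yes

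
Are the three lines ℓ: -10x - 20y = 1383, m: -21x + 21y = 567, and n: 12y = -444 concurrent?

The three lines meet at one point iff the augmented coefficient matrix [aᵢ bᵢ cᵢ] has rank < 3, i.e. its determinant vanishes.
Here the determinant is -756.
Nonzero, so no common point exists.

No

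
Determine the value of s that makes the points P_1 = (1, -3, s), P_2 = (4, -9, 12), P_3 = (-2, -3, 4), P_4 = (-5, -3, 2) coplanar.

6

The points are coplanar iff P_1P_2 · (P_1P_3 × P_1P_4) = 0.
Expanding, this is linear in s: (-18)s + (108) = 0.
So s = 6.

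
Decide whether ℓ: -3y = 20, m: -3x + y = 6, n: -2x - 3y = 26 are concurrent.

Lines aᵢx + bᵢy = cᵢ with pairwise distinct directions are concurrent exactly when det[aᵢ bᵢ cᵢ] = 0.
Here the determinant is 22.
Nonzero, so no common point exists.

No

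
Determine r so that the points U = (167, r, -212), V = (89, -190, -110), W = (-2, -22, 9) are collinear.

-334

Collinearity requires UV × UW = 0; each component is linear in r.
The x-component gives (-119)r + (-39746) = 0, so r = -334.
The remaining components then also vanish.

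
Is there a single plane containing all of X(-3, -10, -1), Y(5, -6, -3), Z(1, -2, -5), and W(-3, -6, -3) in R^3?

Yes

With X as base: XY = (8, 4, -2), XZ = (4, 8, -4), XW = (0, 4, -2).
XZ × XW = (0, 8, 16).
XY · (XZ × XW) = 0.
The scalar triple product vanishes, so the four points are coplanar.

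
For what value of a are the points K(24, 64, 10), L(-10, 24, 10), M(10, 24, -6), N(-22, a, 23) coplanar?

29

Normal to plane KLM: n = (640, -544, 800); plane equation n·P = -11456.
Requiring n·N = -11456: (-544)a + (4320) = -11456.
So a = 29.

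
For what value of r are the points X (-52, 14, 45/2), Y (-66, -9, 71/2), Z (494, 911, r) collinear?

-969/2

Collinearity requires XY × XZ = 0; each component is linear in r.
The x-component gives (-23)r + (-22287/2) = 0, so r = -969/2.
The remaining components then also vanish.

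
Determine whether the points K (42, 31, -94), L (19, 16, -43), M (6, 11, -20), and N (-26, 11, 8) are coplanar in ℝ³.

The four points are coplanar iff the 3×3 determinant with rows KL, KM, KN is zero.
Rows: (-23, -15, 51), (-36, -20, 74), (-68, -20, 102).
Expanding along the first row: (-23)(-560) − (-15)(1360) + (51)(-640) = 640.
Nonzero ⇒ not coplanar.

No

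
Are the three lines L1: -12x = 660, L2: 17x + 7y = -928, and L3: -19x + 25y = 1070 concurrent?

Yes

Intersecting L1 and L2: solving the 2×2 system gives (x, y) = (-55, 1).
Substitute into L3: (-19)(-55) + (25)(1) = 1070.
This equals 1070, so (-55, 1) lies on all three lines and they are concurrent.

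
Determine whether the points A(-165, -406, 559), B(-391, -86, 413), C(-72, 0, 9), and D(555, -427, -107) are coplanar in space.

No

With A as base: AB = (-226, 320, -146), AC = (93, 406, -550), AD = (720, -21, -666).
AC × AD = (-281946, -334062, -294273).
AB · (AC × AD) = -216186.
Since -216186 ≠ 0, the four points are not coplanar.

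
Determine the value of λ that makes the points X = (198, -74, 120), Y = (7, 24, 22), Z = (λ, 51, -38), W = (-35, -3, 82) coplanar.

49

Coplanarity ⇔ det[XY; XZ; XW] = 0.
Expanding, this is linear in λ: (-3234)λ + (158466) = 0.
So λ = 49.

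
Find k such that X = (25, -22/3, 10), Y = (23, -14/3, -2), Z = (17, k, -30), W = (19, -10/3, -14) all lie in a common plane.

2/3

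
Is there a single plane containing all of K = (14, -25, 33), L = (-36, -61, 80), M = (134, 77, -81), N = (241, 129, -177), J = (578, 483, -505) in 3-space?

No

The plane through K, L, M has normal n = KL × KM = (-690, -60, -780) and equation n·P = -33900.
Checking the remaining points: n·N = -35970, n·J = -33900.
Since n·N = -35970 ≠ -33900, N is off the plane and the points are not all coplanar.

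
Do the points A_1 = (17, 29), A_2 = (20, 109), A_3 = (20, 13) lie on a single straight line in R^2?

A_1A_2 = (3, 80), A_1A_3 = (3, -16).
Twice the signed area of △A_1A_2A_3 is (3)(-16) − (80)(3) = -288.
The area is nonzero, so the three points are not collinear.

No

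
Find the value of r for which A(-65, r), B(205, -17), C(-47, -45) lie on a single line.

-47

Collinearity: (A − B) must be parallel to (C − B) = (-252, -28).
Cross-multiplying the components: (r − (-17))·(-252) = (-270)·(-28).
Solving gives r = -47.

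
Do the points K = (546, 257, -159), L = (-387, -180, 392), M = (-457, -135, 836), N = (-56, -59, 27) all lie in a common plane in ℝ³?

With K as base: KL = (-933, -437, 551), KM = (-1003, -392, 995), KN = (-602, -316, 186).
KM × KN = (241508, -412432, 80964).
KL · (KM × KN) = -483016.
Since -483016 ≠ 0, the four points are not coplanar.

No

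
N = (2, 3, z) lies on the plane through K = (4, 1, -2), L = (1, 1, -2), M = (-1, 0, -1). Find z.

Coplanarity requires KL · (KM × KN) = 0.
KL = (-3, 0, 0), KM = (-5, -1, 1); the triple product is linear in z with coefficient 3 and constant term 12.
Setting it to zero: z = -4.

-4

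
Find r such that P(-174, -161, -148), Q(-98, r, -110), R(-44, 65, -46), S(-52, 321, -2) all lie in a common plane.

Normal to plane PRS: n = (-16168, -6536, 35088); plane equation n·X = -1327496.
Requiring n·Q = -1327496: (-6536)r + (-2275216) = -1327496.
So r = -145.

-145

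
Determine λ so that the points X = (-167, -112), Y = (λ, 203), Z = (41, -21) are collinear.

553

The three points are collinear iff det[XY; XZ] = 0.
This determinant is linear in λ: (91)λ + (-50323) = 0, so λ = 553.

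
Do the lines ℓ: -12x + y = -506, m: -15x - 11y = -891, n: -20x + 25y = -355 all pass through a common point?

Lines aᵢx + bᵢy = cᵢ with pairwise distinct directions are concurrent exactly when det[aᵢ bᵢ cᵢ] = 0.
Here the determinant is -595.
Nonzero, so no common point exists.

No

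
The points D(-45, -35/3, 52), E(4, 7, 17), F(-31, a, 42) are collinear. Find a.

-19/3

Direction DE = (49, 56/3, -35). From the x-coordinate of F, the parameter along the line is τ = (-31 − (-45))/49 = 2/7.
Then a = (-35/3) + 2/7·(56/3) = -19/3.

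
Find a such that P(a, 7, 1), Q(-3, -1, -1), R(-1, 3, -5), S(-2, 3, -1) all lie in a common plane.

-3/2

The points are coplanar iff PQ · (PR × PS) = 0.
Expanding, this is linear in a: (-16)a + (-24) = 0.
So a = -3/2.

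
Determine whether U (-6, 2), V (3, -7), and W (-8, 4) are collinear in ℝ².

UV = (9, -9), UW = (-2, 2).
det[UV; UW] = (9)(2) − (-9)(-2) = 0.
The determinant is zero, so the points are collinear.

Yes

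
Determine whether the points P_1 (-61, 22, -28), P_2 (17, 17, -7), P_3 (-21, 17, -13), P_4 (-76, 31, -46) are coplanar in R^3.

With P_1 as base: P_1P_2 = (78, -5, 21), P_1P_3 = (40, -5, 15), P_1P_4 = (-15, 9, -18).
P_1P_3 × P_1P_4 = (-45, 495, 285).
P_1P_2 · (P_1P_3 × P_1P_4) = 0.
The scalar triple product vanishes, so the four points are coplanar.

Yes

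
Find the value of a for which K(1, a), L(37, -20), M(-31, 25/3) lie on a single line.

The three points are collinear iff det[KL; KM] = 0.
This determinant is linear in a: (-68)a + (-340) = 0, so a = -5.

-5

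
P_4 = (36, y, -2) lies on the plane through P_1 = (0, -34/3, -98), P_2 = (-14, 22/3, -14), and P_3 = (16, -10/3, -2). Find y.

-35/3

The plane through P_1, P_2, P_3 has equation 1120x + 2688y − (1232/3)z = 29344/3.
Substituting P_4: (2688)y + (123424/3) = 29344/3, so y = -35/3.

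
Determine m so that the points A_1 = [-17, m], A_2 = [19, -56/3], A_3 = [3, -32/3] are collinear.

Collinearity: (A_1 − A_2) must be parallel to (A_3 − A_2) = (-16, 8).
Cross-multiplying the components: (m − (-56/3))·(-16) = (-36)·(8).
Solving gives m = -2/3.

-2/3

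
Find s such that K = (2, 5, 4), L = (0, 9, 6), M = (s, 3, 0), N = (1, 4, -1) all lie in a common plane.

2

The points are coplanar iff KL · (KM × KN) = 0.
Expanding, this is linear in s: (18)s + (-36) = 0.
So s = 2.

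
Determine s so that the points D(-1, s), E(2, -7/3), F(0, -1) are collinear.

-1/3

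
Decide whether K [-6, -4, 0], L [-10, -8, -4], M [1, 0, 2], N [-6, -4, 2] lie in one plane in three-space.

The four points are coplanar iff the 3×3 determinant with rows KL, KM, KN is zero.
Rows: (-4, -4, -4), (7, 4, 2), (0, 0, 2).
Expanding along the first row: (-4)(8) − (-4)(14) + (-4)(0) = 24.
Nonzero ⇒ not coplanar.

No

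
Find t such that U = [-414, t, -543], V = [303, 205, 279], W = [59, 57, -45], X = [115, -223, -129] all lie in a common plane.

28

Coplanarity ⇔ det[UV; UW; UX] = 0.
Expanding, this is linear in t: (38640)t + (-1081920) = 0.
So t = 28.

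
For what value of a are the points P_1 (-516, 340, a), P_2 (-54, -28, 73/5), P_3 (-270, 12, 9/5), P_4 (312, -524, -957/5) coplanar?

687/5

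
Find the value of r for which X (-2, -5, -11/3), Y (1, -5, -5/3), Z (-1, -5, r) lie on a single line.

Collinearity requires XY × XZ = 0; each component is linear in r.
The y-component gives (-3)r + (-9) = 0, so r = -3.
The remaining components then also vanish.

-3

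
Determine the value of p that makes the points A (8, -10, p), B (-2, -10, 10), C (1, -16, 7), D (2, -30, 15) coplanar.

Coplanarity ⇔ det[AB; AC; AD] = 0.
Expanding, this is linear in p: (36)p + (540) = 0.
So p = -15.

-15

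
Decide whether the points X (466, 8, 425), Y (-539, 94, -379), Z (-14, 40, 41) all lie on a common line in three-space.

No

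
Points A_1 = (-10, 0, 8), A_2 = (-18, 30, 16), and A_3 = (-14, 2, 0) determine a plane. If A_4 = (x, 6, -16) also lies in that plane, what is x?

-22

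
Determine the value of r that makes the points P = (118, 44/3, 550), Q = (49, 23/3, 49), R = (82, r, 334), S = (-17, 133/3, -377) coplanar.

Normal to plane PQS: n = (21352, 3672, -2992); plane equation n·X = 927792.
Requiring n·R = 927792: (3672)r + (751536) = 927792.
So r = 48.

48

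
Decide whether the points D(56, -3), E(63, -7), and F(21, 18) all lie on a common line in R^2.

DE = (7, -4), DF = (-35, 21).
Twice the signed area of △DEF is (7)(21) − (-4)(-35) = 7.
The area is nonzero, so the three points are not collinear.

No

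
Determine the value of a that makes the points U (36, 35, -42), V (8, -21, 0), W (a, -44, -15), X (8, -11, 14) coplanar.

Normal to plane UVX: n = (-1204, 392, -280); plane equation n·P = -17864.
Requiring n·W = -17864: (-1204)a + (-13048) = -17864.
So a = 4.

4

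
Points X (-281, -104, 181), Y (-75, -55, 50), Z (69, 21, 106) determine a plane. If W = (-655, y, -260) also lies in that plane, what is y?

The plane through X, Y, Z has equation 12700x − 30400y + 8600z = 1149500.
Substituting W: (-30400)y + (-10554500) = 1149500, so y = -385.

-385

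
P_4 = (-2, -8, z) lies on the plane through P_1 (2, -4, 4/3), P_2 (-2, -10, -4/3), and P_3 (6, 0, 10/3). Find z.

Coplanarity requires P_1P_2 · (P_1P_3 × P_1P_4) = 0.
P_1P_2 = (-4, -6, -8/3), P_1P_3 = (4, 4, 2); the triple product is linear in z with coefficient 8 and constant term 16/3.
Setting it to zero: z = -2/3.

-2/3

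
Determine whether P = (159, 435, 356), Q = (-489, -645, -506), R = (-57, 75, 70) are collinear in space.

PQ = (-648, -1080, -862), PR = (-216, -360, -286).
Comparing components 2 and 3: (-1080)(-286) − (-862)(-360) = -1440 ≠ 0, so PQ and PR are not parallel and the points are not collinear.

No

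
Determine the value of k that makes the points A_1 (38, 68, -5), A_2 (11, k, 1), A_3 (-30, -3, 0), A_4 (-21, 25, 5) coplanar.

Coplanarity ⇔ det[A_1A_2; A_1A_3; A_1A_4] = 0.
Expanding, this is linear in k: (385)k + (-20405) = 0.
So k = 53.

53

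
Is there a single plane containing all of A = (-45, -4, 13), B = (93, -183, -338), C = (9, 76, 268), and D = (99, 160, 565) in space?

No

With A as base: AB = (138, -179, -351), AC = (54, 80, 255), AD = (144, 164, 552).
AC × AD = (2340, 6912, -2664).
AB · (AC × AD) = 20736.
Since 20736 ≠ 0, the four points are not coplanar.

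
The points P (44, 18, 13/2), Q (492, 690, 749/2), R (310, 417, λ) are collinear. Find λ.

225

Collinearity requires PQ × PR = 0; each component is linear in λ.
The x-component gives (672)λ + (-151200) = 0, so λ = 225.
The remaining components then also vanish.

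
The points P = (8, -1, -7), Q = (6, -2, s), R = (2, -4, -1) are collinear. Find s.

-5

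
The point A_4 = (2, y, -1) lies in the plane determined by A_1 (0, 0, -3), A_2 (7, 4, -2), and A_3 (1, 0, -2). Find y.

A normal to the plane is n = A_1A_2 × A_1A_3 = (4, -6, -4).
A_4 lies in the plane iff n · A_1A_4 = 0.
This gives (-6)y + (0) = 0, so y = 0.

0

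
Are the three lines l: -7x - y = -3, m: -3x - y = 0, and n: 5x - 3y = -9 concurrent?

No

Intersecting l and m: solving the 2×2 system gives (x, y) = (3/4, -9/4).
Substitute into n: (5)(3/4) + (-3)(-9/4) = 21/2.
But n requires -9 ≠ 21/2, so the three lines have no common point.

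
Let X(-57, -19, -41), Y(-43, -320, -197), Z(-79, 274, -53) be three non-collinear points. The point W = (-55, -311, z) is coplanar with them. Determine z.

-419

A normal to the plane is n = XY × XZ = (49320, 3600, -2520).
W lies in the plane iff n · XW = 0.
This gives (-2520)z + (-1055880) = 0, so z = -419.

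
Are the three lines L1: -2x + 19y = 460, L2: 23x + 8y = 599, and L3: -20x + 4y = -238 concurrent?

No

Intersecting L1 and L2: solving the 2×2 system gives (x, y) = (17, 26).
Substitute into L3: (-20)(17) + (4)(26) = -236.
But L3 requires -238 ≠ -236, so the three lines have no common point.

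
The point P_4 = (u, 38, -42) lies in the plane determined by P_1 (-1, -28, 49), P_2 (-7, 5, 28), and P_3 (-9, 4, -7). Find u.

Coplanarity requires P_1P_2 · (P_1P_3 × P_1P_4) = 0.
P_1P_2 = (-6, 33, -21), P_1P_3 = (-8, 32, -56); the triple product is linear in u with coefficient -1176 and constant term -18816.
Setting it to zero: u = -16.

-16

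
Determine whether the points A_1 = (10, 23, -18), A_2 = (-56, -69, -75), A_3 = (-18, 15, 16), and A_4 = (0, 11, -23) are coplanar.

Yes

With A_1 as base: A_1A_2 = (-66, -92, -57), A_1A_3 = (-28, -8, 34), A_1A_4 = (-10, -12, -5).
A_1A_3 × A_1A_4 = (448, -480, 256).
A_1A_2 · (A_1A_3 × A_1A_4) = 0.
The scalar triple product vanishes, so the four points are coplanar.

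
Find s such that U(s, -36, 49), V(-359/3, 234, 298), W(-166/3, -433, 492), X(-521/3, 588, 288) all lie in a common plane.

-71/3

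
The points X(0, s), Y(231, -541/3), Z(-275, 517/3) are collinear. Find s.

The three points are collinear iff det[XY; XZ] = 0.
This determinant is linear in s: (-506)s + (-29348/3) = 0, so s = -58/3.

-58/3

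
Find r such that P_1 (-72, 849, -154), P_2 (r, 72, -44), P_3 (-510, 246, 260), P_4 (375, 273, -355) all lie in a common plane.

-22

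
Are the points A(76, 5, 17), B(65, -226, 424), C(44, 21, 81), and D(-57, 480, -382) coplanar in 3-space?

Yes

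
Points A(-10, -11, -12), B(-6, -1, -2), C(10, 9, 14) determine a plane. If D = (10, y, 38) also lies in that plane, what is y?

The plane through A, B, C has equation 60x + 96y − 120z = -216.
Substituting D: (96)y + (-3960) = -216, so y = 39.

39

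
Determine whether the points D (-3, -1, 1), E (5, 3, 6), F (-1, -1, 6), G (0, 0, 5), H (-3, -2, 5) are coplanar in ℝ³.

No

The plane through D, E, F has normal n = DE × DF = (20, -30, -8) and equation n·P = -38.
Checking the remaining points: n·G = -40, n·H = -40.
Since n·G = -40 ≠ -38, G is off the plane and the points are not all coplanar.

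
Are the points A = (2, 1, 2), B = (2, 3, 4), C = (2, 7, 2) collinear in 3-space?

No

AB = (0, 2, 2), AC = (0, 6, 0).
AB × AC = (-12, 0, 0).
The cross product is nonzero, so the points do not lie on one line.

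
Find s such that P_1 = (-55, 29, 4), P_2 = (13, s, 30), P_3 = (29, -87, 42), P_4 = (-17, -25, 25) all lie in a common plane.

Coplanarity ⇔ det[P_1P_2; P_1P_3; P_1P_4] = 0.
Expanding, this is linear in s: (-320)s + (-20160) = 0.
So s = -63.

-63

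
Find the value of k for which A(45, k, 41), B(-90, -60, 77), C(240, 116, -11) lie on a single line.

12

Collinearity requires AB × AC = 0; each component is linear in k.
The x-component gives (88)k + (-1056) = 0, so k = 12.
The remaining components then also vanish.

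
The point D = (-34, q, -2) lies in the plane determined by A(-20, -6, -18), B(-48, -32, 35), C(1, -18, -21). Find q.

-10

The plane through A, B, C has equation 714x + 1029y + 882z = -36330.
Substituting D: (1029)q + (-26040) = -36330, so q = -10.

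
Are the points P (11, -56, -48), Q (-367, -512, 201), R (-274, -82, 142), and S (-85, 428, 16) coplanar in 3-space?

With P as base: PQ = (-378, -456, 249), PR = (-285, -26, 190), PS = (-96, 484, 64).
PR × PS = (-93624, 0, -140436).
PQ · (PR × PS) = 421308.
Since 421308 ≠ 0, the four points are not coplanar.

No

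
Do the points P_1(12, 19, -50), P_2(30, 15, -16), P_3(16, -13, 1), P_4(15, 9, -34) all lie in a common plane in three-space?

With P_1 as base: P_1P_2 = (18, -4, 34), P_1P_3 = (4, -32, 51), P_1P_4 = (3, -10, 16).
P_1P_3 × P_1P_4 = (-2, 89, 56).
P_1P_2 · (P_1P_3 × P_1P_4) = 1512.
Since 1512 ≠ 0, the four points are not coplanar.

No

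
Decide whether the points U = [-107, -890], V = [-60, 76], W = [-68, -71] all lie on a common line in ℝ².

UV = (47, 966), UW = (39, 819).
det[UV; UW] = (47)(819) − (966)(39) = 819.
The determinant is nonzero, so they are not collinear.

No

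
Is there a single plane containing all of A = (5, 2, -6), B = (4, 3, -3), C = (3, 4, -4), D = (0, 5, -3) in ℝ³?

No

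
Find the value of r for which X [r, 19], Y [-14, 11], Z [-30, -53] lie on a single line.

Collinearity: (X − Y) must be parallel to (Z − Y) = (-16, -64).
Cross-multiplying the components: (r − (-14))·(-64) = (8)·(-16).
Solving gives r = -12.

-12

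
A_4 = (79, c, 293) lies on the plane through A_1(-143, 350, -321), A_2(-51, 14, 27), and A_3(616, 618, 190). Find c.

A normal to the plane is n = A_1A_2 × A_1A_3 = (-264960, 217120, 279680).
A_4 lies in the plane iff n · A_1A_4 = 0.
This gives (217120)c + (36910400) = 0, so c = -170.

-170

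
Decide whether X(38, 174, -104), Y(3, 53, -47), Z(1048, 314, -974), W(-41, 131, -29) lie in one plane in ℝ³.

A normal to the plane through X, Y, Z is n = XY × XZ = (97290, 27120, 117310).
The plane has equation n·P = -3784340. For W: n·W = -3838160.
-3838160 ≠ -3784340, so W is off the plane.

No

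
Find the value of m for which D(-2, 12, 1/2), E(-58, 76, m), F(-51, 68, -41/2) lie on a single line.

-47/2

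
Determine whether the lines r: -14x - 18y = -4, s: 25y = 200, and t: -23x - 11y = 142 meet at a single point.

Lines aᵢx + bᵢy = cᵢ with pairwise distinct directions are concurrent exactly when det[aᵢ bᵢ cᵢ] = 0.
Here the determinant is 0.
It vanishes, so the lines are concurrent at (-10, 8).

Yes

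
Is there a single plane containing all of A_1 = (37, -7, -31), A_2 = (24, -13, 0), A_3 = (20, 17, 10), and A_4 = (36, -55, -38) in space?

No

With A_1 as base: A_1A_2 = (-13, -6, 31), A_1A_3 = (-17, 24, 41), A_1A_4 = (-1, -48, -7).
A_1A_3 × A_1A_4 = (1800, -160, 840).
A_1A_2 · (A_1A_3 × A_1A_4) = 3600.
Since 3600 ≠ 0, the four points are not coplanar.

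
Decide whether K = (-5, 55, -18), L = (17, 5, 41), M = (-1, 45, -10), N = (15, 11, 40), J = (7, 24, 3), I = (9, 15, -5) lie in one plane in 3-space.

Yes

The plane through K, L, M has normal n = KL × KM = (190, 60, -20) and equation n·P = 2710.
Checking the remaining points: n·N = 2710, n·J = 2710, n·I = 2710.
All equal 2710, so all 6 points lie in one plane.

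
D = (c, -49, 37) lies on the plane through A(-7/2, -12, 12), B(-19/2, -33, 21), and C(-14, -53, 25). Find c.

-33/2

The plane through A, B, C has equation 96x − (33/2)y + (51/2)z = 168.
Substituting D: (96)c + (1752) = 168, so c = -33/2.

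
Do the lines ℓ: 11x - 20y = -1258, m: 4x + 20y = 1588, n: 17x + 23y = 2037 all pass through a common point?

No

The three lines meet at one point iff the augmented coefficient matrix [aᵢ bᵢ cᵢ] has rank < 3, i.e. its determinant vanishes.
Here the determinant is -18600.
Nonzero, so no common point exists.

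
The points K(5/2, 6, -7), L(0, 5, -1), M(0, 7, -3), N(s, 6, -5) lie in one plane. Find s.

3/2

Normal to plane KLM: n = (-10, -5, -5); plane equation n·P = -20.
Requiring n·N = -20: (-10)s + (-5) = -20.
So s = 3/2.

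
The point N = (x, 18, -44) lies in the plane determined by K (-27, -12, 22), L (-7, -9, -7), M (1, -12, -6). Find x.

-51

The plane through K, L, M has equation −84x − 252y − 84z = 3444.
Substituting N: (-84)x + (-840) = 3444, so x = -51.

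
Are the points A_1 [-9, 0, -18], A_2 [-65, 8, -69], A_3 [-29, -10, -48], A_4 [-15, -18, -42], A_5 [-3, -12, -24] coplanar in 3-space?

No

The plane through A_1, A_2, A_3 has normal n = A_1A_2 × A_1A_3 = (-750, -660, 720) and equation n·P = -6210.
Checking the remaining points: n·A_4 = -7110, n·A_5 = -7110.
Since n·A_4 = -7110 ≠ -6210, A_4 is off the plane and the points are not all coplanar.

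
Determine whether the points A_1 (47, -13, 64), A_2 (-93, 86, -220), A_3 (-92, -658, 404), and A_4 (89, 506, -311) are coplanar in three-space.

With A_1 as base: A_1A_2 = (-140, 99, -284), A_1A_3 = (-139, -645, 340), A_1A_4 = (42, 519, -375).
A_1A_3 × A_1A_4 = (65415, -37845, -45051).
A_1A_2 · (A_1A_3 × A_1A_4) = -110271.
Since -110271 ≠ 0, the four points are not coplanar.

No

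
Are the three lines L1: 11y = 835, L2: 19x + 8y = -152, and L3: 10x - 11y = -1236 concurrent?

No

The three lines meet at one point iff the augmented coefficient matrix [aᵢ bᵢ cᵢ] has rank < 3, i.e. its determinant vanishes.
Here the determinant is 289.
Nonzero, so no common point exists.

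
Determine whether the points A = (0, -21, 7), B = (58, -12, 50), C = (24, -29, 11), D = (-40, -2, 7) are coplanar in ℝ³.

Yes

With A as base: AB = (58, 9, 43), AC = (24, -8, 4), AD = (-40, 19, 0).
AC × AD = (-76, -160, 136).
AB · (AC × AD) = 0.
The scalar triple product vanishes, so the four points are coplanar.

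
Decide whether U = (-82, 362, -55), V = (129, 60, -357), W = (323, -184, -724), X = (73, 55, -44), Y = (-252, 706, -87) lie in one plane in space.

The plane through U, V, W has normal n = UV × UW = (37146, 18849, 7104) and equation n·P = 3386646.
Checking the remaining points: n·X = 3435777, n·Y = 3328554.
Since n·X = 3435777 ≠ 3386646, X is off the plane and the points are not all coplanar.

No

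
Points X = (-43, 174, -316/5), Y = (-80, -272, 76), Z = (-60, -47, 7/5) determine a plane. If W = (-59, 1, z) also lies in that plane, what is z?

Coplanarity requires XY · (XZ × XW) = 0.
XY = (-37, -446, 696/5), XZ = (-17, -221, 323/5); the triple product is linear in z with coefficient 595 and constant term 2261.
Setting it to zero: z = -19/5.

-19/5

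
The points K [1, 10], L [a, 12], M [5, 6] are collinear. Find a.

The three points are collinear iff det[KL; KM] = 0.
This determinant is linear in a: (-4)a + (-4) = 0, so a = -1.

-1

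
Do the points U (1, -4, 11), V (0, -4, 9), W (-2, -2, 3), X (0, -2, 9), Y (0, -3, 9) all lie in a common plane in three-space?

The plane through U, V, W has normal n = UV × UW = (4, -2, -2) and equation n·P = -10.
Checking the remaining points: n·X = -14, n·Y = -12.
Since n·X = -14 ≠ -10, X is off the plane and the points are not all coplanar.

No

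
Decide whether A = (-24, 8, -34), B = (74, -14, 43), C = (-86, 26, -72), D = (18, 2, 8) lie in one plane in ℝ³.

Yes

With A as base: AB = (98, -22, 77), AC = (-62, 18, -38), AD = (42, -6, 42).
AC × AD = (528, 1008, -384).
AB · (AC × AD) = 0.
The scalar triple product vanishes, so the four points are coplanar.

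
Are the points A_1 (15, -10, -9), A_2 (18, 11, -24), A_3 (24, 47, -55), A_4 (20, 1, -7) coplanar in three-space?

No

The four points are coplanar iff the 3×3 determinant with rows A_1A_2, A_1A_3, A_1A_4 is zero.
Rows: (3, 21, -15), (9, 57, -46), (5, 11, 2).
Expanding along the first row: (3)(620) − (21)(248) + (-15)(-186) = -558.
Nonzero ⇒ not coplanar.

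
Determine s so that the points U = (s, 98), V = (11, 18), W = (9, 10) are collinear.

Collinearity: (U − V) must be parallel to (W − V) = (-2, -8).
Cross-multiplying the components: (s − 11)·(-8) = (80)·(-2).
Solving gives s = 31.

31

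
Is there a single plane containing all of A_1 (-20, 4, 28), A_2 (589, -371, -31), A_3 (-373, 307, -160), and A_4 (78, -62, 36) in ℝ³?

No

The four points are coplanar iff the 3×3 determinant with rows A_1A_2, A_1A_3, A_1A_4 is zero.
Rows: (609, -375, -59), (-353, 303, -188), (98, -66, 8).
Expanding along the first row: (609)(-9984) − (-375)(15600) + (-59)(-6396) = 147108.
Nonzero ⇒ not coplanar.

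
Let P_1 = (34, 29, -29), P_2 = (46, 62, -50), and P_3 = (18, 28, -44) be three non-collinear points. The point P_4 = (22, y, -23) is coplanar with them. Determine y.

The plane through P_1, P_2, P_3 has equation −516x + 516y + 516z = -17544.
Substituting P_4: (516)y + (-23220) = -17544, so y = 11.

11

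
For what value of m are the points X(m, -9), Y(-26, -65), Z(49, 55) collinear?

Collinearity: (X − Y) must be parallel to (Z − Y) = (75, 120).
Cross-multiplying the components: (m − (-26))·(120) = (56)·(75).
Solving gives m = 9.

9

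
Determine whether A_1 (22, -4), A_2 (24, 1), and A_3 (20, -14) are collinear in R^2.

No

A_1A_2 = (2, 5), A_1A_3 = (-2, -10).
If collinear, A_1A_3 would be a scalar multiple of A_1A_2. But (2)·(-10) ≠ (5)·(-2) (difference -10), so they are not parallel; the points are not collinear.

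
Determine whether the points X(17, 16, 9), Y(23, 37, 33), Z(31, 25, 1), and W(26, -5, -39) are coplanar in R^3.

A normal to the plane through X, Y, Z is n = XY × XZ = (-384, 384, -240).
The plane has equation n·P = -2544. For W: n·W = -2544.
Equal, so W lies in the plane and all four are coplanar.

Yes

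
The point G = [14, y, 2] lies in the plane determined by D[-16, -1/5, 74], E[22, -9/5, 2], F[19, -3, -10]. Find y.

-13/5

Coplanarity requires DE · (DF × DG) = 0.
DE = (38, -8/5, -72), DF = (35, -14/5, -84); the triple product is linear in y with coefficient 672 and constant term 8736/5.
Setting it to zero: y = -13/5.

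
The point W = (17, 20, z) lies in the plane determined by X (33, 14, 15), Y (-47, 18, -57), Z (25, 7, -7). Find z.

11

The plane through X, Y, Z has equation −592x − 1184y + 592z = -27232.
Substituting W: (592)z + (-33744) = -27232, so z = 11.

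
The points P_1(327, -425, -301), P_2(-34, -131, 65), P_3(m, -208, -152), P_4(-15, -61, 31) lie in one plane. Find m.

331/2

The points are coplanar iff P_1P_2 · (P_1P_3 × P_1P_4) = 0.
Expanding, this is linear in m: (35616)m + (-5894448) = 0.
So m = 331/2.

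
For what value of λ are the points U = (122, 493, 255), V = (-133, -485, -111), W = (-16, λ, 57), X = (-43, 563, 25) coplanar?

Normal to plane UVX: n = (250560, 1740, -179220); plane equation n·P = -14274960.
Requiring n·W = -14274960: (1740)λ + (-14224500) = -14274960.
So λ = -29.

-29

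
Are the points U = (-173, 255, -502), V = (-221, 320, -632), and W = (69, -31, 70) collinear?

UV = (-48, 65, -130), UW = (242, -286, 572).
UV × UW = (0, -4004, -2002).
The cross product is nonzero, so the points do not lie on one line.

No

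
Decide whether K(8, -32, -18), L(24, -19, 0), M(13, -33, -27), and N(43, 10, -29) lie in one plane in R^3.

No

A normal to the plane through K, L, M is n = KL × KM = (-99, 234, -81).
The plane has equation n·P = -6822. For N: n·N = 432.
432 ≠ -6822, so N is off the plane.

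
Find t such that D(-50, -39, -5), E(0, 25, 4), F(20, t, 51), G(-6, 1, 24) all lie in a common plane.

Coplanarity ⇔ det[DE; DF; DG] = 0.
Expanding, this is linear in t: (1054)t + (-17918) = 0.
So t = 17.

17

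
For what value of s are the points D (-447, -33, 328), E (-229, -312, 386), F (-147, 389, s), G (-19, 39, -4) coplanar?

Normal to plane DEG: n = (88452, 97200, 135108); plane equation n·P = 1569780.
Requiring n·F = 1569780: (135108)s + (24808356) = 1569780.
So s = -172.

-172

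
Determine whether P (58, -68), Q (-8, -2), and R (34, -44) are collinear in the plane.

Yes

PQ = (-66, 66), PR = (-24, 24).
Checking proportionality: PR = 4/11·PQ, so the vectors are parallel and the points are collinear.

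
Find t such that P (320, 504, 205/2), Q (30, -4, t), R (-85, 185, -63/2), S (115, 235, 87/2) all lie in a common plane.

Normal to plane PRS: n = (-17225, 3575, 43550); plane equation n·X = 753675.
Requiring n·Q = 753675: (43550)t + (-531050) = 753675.
So t = 59/2.

59/2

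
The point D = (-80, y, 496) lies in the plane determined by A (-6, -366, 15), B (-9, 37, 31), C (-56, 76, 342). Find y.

The plane through A, B, C has equation 124709x + 181y + 18824z = -532140.
Substituting D: (181)y + (-640016) = -532140, so y = 596.

596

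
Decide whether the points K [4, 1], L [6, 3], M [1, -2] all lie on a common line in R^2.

Yes

KL = (2, 2), KM = (-3, -3).
Checking proportionality: KM = -3/2·KL, so the vectors are parallel and the points are collinear.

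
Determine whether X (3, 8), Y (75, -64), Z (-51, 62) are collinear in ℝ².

XY = (72, -72), XZ = (-54, 54).
Twice the signed area of △XYZ is (72)(54) − (-72)(-54) = 0.
The triangle is degenerate (zero area), so the points are collinear.

Yes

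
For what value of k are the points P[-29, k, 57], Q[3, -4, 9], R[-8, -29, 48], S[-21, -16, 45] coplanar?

-20

The points are coplanar iff PQ · (PR × PS) = 0.
Expanding, this is linear in k: (540)k + (10800) = 0.
So k = -20.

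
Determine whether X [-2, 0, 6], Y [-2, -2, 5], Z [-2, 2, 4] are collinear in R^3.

XY = (0, -2, -1), XZ = (0, 2, -2).
XY × XZ = (6, 0, 0).
The cross product is nonzero, so the points do not lie on one line.

No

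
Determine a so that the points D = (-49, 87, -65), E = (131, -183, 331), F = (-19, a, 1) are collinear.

42

Direction DE = (180, -270, 396). From the x-coordinate of F, the parameter along the line is τ = (-19 − (-49))/180 = 1/6.
Then a = 87 + 1/6·(-270) = 42.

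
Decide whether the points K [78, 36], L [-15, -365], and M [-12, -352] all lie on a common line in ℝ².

KL = (-93, -401), KM = (-90, -388).
If collinear, KM would be a scalar multiple of KL. But (-93)·(-388) ≠ (-401)·(-90) (difference -6), so they are not parallel; the points are not collinear.

No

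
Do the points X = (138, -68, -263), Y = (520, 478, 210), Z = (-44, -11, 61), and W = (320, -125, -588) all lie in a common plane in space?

The four points are coplanar iff the 3×3 determinant with rows XY, XZ, XW is zero.
Rows: (382, 546, 473), (-182, 57, 324), (182, -57, -325).
Expanding along the first row: (382)(-57) − (546)(182) + (473)(0) = -121146.
Nonzero ⇒ not coplanar.

No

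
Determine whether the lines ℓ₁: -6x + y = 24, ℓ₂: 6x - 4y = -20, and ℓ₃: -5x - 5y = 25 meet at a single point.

Intersecting ℓ₁ and ℓ₂: solving the 2×2 system gives (x, y) = (-38/9, -4/3).
Substitute into ℓ₃: (-5)(-38/9) + (-5)(-4/3) = 250/9.
But ℓ₃ requires 25 ≠ 250/9, so the three lines have no common point.

No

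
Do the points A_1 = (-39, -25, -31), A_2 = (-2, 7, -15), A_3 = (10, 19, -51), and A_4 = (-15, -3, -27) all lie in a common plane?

No

The four points are coplanar iff the 3×3 determinant with rows A_1A_2, A_1A_3, A_1A_4 is zero.
Rows: (37, 32, 16), (49, 44, -20), (24, 22, 4).
Expanding along the first row: (37)(616) − (32)(676) + (16)(22) = 1512.
Nonzero ⇒ not coplanar.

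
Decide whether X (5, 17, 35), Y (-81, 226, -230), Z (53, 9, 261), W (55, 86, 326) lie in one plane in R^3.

Yes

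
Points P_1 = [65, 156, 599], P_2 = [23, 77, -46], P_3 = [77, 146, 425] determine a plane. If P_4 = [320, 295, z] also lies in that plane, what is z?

The plane through P_1, P_2, P_3 has equation 7296x − 15048y + 1368z = -1053816.
Substituting P_4: (1368)z + (-2104440) = -1053816, so z = 768.

768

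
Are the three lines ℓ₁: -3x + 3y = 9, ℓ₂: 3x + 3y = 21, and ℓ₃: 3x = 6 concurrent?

Intersecting ℓ₁ and ℓ₂: solving the 2×2 system gives (x, y) = (2, 5).
Substitute into ℓ₃: (3)(2) + (0)(5) = 6.
This equals 6, so (2, 5) lies on all three lines and they are concurrent.

Yes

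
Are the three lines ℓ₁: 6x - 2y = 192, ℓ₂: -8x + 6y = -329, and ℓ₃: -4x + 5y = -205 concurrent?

No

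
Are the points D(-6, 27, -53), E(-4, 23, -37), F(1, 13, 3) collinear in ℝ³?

Yes

DE = (2, -4, 16), DF = (7, -14, 56).
Each component of DF is 7/2 times the corresponding component of DE, so DF = 7/2·DE and the points are collinear.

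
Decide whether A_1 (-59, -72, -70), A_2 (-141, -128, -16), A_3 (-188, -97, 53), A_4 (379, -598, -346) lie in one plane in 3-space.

The four points are coplanar iff the 3×3 determinant with rows A_1A_2, A_1A_3, A_1A_4 is zero.
Rows: (-82, -56, 54), (-129, -25, 123), (438, -526, -276).
Expanding along the first row: (-82)(71598) − (-56)(-18270) + (54)(78804) = -2638740.
Nonzero ⇒ not coplanar.

No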